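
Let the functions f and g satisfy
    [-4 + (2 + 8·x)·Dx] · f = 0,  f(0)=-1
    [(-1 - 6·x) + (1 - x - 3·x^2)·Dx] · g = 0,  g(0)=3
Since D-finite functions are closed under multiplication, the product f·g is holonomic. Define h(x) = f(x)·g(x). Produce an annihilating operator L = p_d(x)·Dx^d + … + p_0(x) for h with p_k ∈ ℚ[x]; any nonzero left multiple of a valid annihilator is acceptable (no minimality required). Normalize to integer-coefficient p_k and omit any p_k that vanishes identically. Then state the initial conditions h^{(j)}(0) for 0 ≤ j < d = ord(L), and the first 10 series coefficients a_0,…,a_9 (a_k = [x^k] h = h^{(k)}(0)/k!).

L = (3 + 8·x + 18·x^2) + (-1 - 3·x + 7·x^2 + 12·x^3)·Dx  (order 1).
h: a_k = -3, -9, -12, -51, -57, -294, -213, -1887, 48, -14193, …
ICs: h(0) = -3.

f: a_k = -1, -2, 2, -4, 10, -28, 84, -264, 858, -2860, …
g: a_k = 3, 3, 12, 21, 57, 120, 291, 651, 1524, 3477, …
L₀ := L_f ⊗_s L_g (sym. prod.), ord ≤ 1.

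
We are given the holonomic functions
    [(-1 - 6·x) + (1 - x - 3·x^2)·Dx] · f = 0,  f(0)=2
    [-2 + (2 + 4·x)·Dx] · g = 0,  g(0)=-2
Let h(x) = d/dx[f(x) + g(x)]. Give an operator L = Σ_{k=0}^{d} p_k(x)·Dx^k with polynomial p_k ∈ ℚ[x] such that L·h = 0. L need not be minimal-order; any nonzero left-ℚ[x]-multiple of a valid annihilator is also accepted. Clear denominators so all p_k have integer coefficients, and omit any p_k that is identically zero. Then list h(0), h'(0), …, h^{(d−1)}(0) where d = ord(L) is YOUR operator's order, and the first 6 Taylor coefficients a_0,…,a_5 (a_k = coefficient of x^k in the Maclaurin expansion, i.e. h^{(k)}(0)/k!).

f: a_k = 2, 2, 8, 14, 38, 80, …
g: a_k = -2, -2, 1, -1, 5/4, -7/4, …
Sum ⇒ L₀ = lclm(L_f,L_g) in ℚ(x)⟨Dx⟩.
Derive L from L₀ (diff closure).
L = (-22 - 134·x - 312·x^2 - 324·x^3 - 270·x^4) + (-13 - 148·x - 565·x^2 - 1056·x^3 - 1251·x^4 - 810·x^5)·Dx + (3 + 16·x + 25·x^2 - 26·x^3 - 183·x^4 - 312·x^5 - 180·x^6)·Dx^2  (order 2).
h: a_k = 0, 18, 39, 157, 1565/4, 4719/4, …
ICs: h(0) = 0, h′(0) = 18.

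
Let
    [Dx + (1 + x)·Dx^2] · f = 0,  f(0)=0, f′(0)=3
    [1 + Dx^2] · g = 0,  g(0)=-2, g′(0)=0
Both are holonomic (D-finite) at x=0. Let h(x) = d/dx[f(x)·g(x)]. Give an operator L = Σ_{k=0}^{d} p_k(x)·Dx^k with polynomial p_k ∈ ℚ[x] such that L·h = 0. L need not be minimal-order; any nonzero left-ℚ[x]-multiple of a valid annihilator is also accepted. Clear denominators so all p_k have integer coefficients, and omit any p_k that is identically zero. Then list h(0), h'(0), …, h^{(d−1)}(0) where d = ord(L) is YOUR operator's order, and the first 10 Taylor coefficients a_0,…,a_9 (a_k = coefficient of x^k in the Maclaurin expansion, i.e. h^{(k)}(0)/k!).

L = (-25 - 44·x - 42·x^2 + 12·x^3 + 43·x^4 + 24·x^5 + 4·x^6) + (-24 - 32·x + 20·x^2 + 60·x^3 + 40·x^4 + 8·x^5)·Dx + (-28 - 44·x - 14·x^2 + 72·x^3 + 98·x^4 + 48·x^5 + 8·x^6)·Dx^2 + (-24 - 32·x + 20·x^2 + 60·x^3 + 40·x^4 + 8·x^5)·Dx^3 + (-3 + 28·x^2 + 60·x^3 + 55·x^4 + 24·x^5 + 4·x^6)·Dx^4  (order 4).
h: a_k = -6, 6, 3, 0, -9/4, 9/4, -93/40, 37/15, -1151/448, 3557/1344, …
ICs: h(0) = -6, h′(0) = 6, h′′(0) = 6, h′′′(0) = 0.

f: a_k = 0, 3, -3/2, 1, -3/4, 3/5, -1/2, 3/7, -3/8, 1/3, …
g: a_k = -2, 0, 1, 0, -1/12, 0, 1/360, 0, -1/20160, 0, …
L₀ := L_f ⊗_s L_g (sym. prod.), ord ≤ 4.
h₀' ⇒ L via d/dx closure of L₀.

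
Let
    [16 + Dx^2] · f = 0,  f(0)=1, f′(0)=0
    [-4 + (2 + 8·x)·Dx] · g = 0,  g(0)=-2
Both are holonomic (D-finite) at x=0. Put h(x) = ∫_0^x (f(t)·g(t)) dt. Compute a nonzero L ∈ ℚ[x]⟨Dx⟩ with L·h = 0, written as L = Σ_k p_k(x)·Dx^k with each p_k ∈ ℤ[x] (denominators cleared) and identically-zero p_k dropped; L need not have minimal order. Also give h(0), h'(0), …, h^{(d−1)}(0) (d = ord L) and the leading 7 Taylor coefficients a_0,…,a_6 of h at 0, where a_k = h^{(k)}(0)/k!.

f: a_k = 1, 0, -8, 0, 32/3, 0, -256/45, …
g: a_k = -2, -4, 4, -8, 20, -56, 168, …
Product ⇒ symmetric product L₀, ord ≤ 2.
h=∫h₀ ⇒ L = L₀·Dx.
L = (28 + 128·x + 256·x^2)·Dx + (-4 - 16·x)·Dx^2 + (1 + 8·x + 16·x^2)·Dx^3  (order 3).
h: a_k = 0, -2, -2, 20/3, 6, -20/3, -52/9, …
ICs: h(0) = 0, h′(0) = -2, h′′(0) = -4.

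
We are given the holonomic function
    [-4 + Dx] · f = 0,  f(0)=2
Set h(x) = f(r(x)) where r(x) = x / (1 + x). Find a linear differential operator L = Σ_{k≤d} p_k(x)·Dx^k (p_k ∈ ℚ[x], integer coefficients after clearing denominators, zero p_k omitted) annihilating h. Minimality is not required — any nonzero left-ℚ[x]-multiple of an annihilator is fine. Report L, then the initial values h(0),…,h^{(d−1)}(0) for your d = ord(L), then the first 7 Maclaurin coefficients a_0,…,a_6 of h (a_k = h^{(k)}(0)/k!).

f: a_k = 2, 8, 16, 64/3, 64/3, 256/15, 512/45, …
Change of var in L_f (x↦r) gives L₀.
L = -4 + (1 + 2·x + x^2)·Dx  (order 1).
h: a_k = 2, 8, 8, -8/3, -8/3, 56/15, -88/45, …
ICs: h(0) = 2.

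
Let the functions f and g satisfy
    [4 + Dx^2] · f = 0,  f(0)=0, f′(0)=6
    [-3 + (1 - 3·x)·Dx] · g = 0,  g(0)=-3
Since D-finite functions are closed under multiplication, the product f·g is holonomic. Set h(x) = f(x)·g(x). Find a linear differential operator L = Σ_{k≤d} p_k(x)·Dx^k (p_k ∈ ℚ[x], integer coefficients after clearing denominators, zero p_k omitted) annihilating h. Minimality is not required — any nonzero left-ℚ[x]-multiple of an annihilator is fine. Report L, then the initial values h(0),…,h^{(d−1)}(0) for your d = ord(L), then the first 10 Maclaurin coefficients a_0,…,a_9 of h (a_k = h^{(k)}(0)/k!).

L = (-4 + 12·x) + 6·Dx + (-1 + 3·x)·Dx^2  (order 2).
h: a_k = 0, -18, -54, -150, -450, -6762/5, -20286/5, -425998/35, -1277994/35, -4929406/45, …
ICs: h(0) = 0, h′(0) = -18.

f: a_k = 0, 6, 0, -4, 0, 4/5, 0, -8/105, 0, 4/945, …
g: a_k = -3, -9, -27, -81, -243, -729, -2187, -6561, -19683, -59049, …
h₀=f·g: eliminate ⇒ L₀, order ≤ 2·1.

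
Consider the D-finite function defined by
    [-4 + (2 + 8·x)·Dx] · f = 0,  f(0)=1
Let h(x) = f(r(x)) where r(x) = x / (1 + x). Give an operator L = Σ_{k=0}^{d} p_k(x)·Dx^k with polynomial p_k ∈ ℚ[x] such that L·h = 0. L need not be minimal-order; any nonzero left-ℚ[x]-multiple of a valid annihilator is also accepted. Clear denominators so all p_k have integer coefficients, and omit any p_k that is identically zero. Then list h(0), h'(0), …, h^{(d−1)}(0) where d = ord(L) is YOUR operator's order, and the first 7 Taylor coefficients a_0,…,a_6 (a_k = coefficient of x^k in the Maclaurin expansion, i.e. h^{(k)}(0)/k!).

f: a_k = 1, 2, -2, 4, -10, 28, -84, …
h₀=f(r): pull back L_f along r ⇒ L₀.
L = -2 + (1 + 6·x + 5·x^2)·Dx  (order 1).
h: a_k = 1, 2, -4, 10, -30, 102, -376, …
ICs: h(0) = 1.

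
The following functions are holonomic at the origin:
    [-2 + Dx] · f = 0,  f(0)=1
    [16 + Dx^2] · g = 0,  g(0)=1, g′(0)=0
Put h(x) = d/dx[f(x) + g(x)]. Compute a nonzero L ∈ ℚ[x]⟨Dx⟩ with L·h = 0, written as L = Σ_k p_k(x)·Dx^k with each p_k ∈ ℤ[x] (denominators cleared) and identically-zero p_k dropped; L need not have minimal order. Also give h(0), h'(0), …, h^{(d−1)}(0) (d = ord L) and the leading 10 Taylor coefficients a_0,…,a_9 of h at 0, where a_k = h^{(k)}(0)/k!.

L = 32 - 16·Dx + 2·Dx^2 - Dx^3  (order 3).
h: a_k = 2, -12, 4, 136/3, 4/3, -168/5, 8/45, 4112/315, 4/315, -2728/945, …
ICs: h(0) = 2, h′(0) = -12, h′′(0) = 8.

f: a_k = 1, 2, 2, 4/3, 2/3, 4/15, 4/45, 8/315, 2/315, 4/2835, …
g: a_k = 1, 0, -8, 0, 32/3, 0, -256/45, 0, 512/315, 0, …
Sum ⇒ L₀ = lclm(L_f,L_g) in ℚ(x)⟨Dx⟩.
Differentiate: ansatz ord ≤ ord L₀ ⇒ L.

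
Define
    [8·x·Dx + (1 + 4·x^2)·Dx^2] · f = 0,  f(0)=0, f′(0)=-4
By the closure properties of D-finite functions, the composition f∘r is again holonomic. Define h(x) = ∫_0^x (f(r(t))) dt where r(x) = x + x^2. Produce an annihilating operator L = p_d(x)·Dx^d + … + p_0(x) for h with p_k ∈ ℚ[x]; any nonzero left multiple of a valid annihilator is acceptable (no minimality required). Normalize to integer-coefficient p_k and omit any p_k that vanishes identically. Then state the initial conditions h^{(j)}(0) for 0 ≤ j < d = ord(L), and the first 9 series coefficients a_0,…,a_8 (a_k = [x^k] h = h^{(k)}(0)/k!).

f: a_k = 0, -4, 0, 16/3, 0, -64/5, 0, 256/7, 0, …
f∘r: x↦r, Dx↦Dx/r' in L_f ⇒ L₀.
Integrate: L := L₀·Dx.
L = (-2 + 8·x + 32·x^2 + 48·x^3 + 24·x^4)·Dx^2 + (1 + 2·x + 4·x^2 + 16·x^3 + 20·x^4 + 8·x^5)·Dx^3  (order 3).
h: a_k = 0, 0, -2, -4/3, 4/3, 16/5, 8/15, -176/21, -80/7, …
ICs: h(0) = 0, h′(0) = 0, h′′(0) = -4.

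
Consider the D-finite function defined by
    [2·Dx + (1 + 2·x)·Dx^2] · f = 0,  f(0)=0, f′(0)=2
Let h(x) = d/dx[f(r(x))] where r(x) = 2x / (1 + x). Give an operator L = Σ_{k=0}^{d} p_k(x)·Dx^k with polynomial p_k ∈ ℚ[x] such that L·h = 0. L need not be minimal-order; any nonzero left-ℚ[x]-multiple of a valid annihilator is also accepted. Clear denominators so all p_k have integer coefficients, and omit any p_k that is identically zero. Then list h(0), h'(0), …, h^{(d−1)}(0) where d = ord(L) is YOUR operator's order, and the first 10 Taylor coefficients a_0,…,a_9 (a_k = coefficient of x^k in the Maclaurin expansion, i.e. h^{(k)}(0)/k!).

f: a_k = 0, 2, -2, 8/3, -4, 32/5, -32/3, 128/7, -32, 512/9, …
Change of var in L_f (x↦r) gives L₀.
h=h₀': d/dx-closure on L₀ ⇒ L.
L = (6 + 10·x) + (1 + 6·x + 5·x^2)·Dx  (order 1).
h: a_k = 4, -24, 124, -624, 3124, -15624, 78124, -390624, 1953124, -9765624, …
ICs: h(0) = 4.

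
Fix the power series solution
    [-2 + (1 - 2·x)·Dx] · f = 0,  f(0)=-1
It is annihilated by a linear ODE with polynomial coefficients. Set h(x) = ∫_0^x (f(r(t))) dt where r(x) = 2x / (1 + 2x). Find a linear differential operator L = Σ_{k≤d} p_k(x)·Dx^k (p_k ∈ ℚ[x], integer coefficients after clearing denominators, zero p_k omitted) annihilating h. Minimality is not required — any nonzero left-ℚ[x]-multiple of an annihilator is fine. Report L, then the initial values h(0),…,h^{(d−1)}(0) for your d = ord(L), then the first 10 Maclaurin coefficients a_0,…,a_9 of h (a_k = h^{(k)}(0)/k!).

L = 4·Dx + (-1 + 4·x^2)·Dx^2  (order 2).
h: a_k = 0, -1, -2, -8/3, -4, -32/5, -32/3, -128/7, -32, -512/9, …
ICs: h(0) = 0, h′(0) = -1.

f: a_k = -1, -2, -4, -8, -16, -32, -64, -128, -256, -512, …
Substitute x→r, Dx→(1/r')Dx; clear ⇒ L₀.
h=∫h₀ ⇒ L = L₀·Dx.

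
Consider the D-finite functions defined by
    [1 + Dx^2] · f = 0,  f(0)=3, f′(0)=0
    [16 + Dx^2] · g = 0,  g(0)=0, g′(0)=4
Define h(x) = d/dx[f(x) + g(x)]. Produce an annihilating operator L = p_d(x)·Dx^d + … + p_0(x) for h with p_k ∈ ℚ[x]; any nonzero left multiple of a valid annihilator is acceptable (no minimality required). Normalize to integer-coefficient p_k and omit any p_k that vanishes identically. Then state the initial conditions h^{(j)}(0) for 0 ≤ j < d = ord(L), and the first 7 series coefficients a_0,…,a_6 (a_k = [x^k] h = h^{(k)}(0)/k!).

f: a_k = 3, 0, -3/2, 0, 1/8, 0, -1/240, …
g: a_k = 0, 4, 0, -32/3, 0, 128/15, 0, …
Sum ⇒ L₀ = lclm(L_f,L_g) in ℚ(x)⟨Dx⟩.
Derive L from L₀ (diff closure).
L = 16 + 17·Dx^2 + Dx^4  (order 4).
h: a_k = 4, -3, -32, 1/2, 128/3, -1/40, -1024/45, …
ICs: h(0) = 4, h′(0) = -3, h′′(0) = -64, h′′′(0) = 3.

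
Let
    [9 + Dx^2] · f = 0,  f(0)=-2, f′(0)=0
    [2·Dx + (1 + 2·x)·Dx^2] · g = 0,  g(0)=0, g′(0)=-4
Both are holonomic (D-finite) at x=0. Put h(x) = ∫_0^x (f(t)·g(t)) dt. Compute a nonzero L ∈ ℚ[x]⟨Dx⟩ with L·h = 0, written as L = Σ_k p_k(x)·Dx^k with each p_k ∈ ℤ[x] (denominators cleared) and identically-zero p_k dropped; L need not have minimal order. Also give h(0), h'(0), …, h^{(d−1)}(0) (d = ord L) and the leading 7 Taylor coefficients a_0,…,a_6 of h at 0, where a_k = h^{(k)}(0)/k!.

L = (63 + 1053·x + 3969·x^2 + 5832·x^3 + 2916·x^4)·Dx + (63 + 450·x + 972·x^2 + 648·x^3)·Dx^2 + (25 + 270·x + 918·x^2 + 1296·x^3 + 648·x^4)·Dx^3 + (7 + 50·x + 108·x^2 + 72·x^3)·Dx^4 + (2 + 17·x + 53·x^2 + 72·x^3 + 36·x^4)·Dx^5  (order 5).
h: a_k = 0, 0, 4, -8/3, -19/3, 4, 23/30, …
ICs: h(0) = 0, h′(0) = 0, h′′(0) = 8, h′′′(0) = -16, h′′′′(0) = -152.

f: a_k = -2, 0, 9, 0, -27/4, 0, 81/40, …
g: a_k = 0, -4, 4, -16/3, 8, -64/5, 64/3, …
Sym-product of L_f,L_g gives L₀ (≤ ord 4).
h=∫₀ˣh₀: take L = L₀·Dx.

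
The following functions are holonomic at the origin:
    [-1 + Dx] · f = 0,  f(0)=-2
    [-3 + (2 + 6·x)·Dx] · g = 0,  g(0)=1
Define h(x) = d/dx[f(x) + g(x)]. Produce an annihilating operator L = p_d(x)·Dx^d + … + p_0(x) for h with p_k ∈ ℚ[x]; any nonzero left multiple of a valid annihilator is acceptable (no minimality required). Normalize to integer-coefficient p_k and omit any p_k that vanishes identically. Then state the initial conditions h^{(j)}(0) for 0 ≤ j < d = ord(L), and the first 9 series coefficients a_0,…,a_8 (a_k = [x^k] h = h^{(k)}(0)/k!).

f: a_k = -2, -2, -1, -1/3, -1/12, -1/60, -1/360, -1/2520, -1/20160, …
g: a_k = 1, 3/2, -9/8, 27/16, -405/128, 1701/256, -15309/1024, 72171/2048, -2814669/32768, …
h₀=f+g: left-lcm gives L₀, ord ≤ 2.
Derive L from L₀ (diff closure).
L = (-33 - 18·x) + (23 - 24·x - 36·x^2)·Dx + (10 + 42·x + 36·x^2)·Dx^2  (order 2).
h: a_k = -1/2, -17/4, 65/16, -1247/96, 25451/768, -689033/7680, 22733609/92160, -886621247/1290240, 39897932051/20643840, …
ICs: h(0) = -1/2, h′(0) = -17/4.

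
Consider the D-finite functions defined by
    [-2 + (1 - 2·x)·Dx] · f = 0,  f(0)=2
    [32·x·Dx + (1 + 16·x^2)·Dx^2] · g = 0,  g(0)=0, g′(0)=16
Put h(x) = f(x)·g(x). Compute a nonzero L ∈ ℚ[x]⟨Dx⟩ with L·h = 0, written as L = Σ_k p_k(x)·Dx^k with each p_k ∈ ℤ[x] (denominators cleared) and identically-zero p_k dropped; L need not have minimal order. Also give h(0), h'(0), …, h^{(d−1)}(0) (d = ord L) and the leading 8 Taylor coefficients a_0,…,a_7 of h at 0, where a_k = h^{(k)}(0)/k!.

f: a_k = 2, 4, 8, 16, 32, 64, 128, 256, …
g: a_k = 0, 16, 0, -256/3, 0, 4096/5, 0, -65536/7, …
L₀ := L_f ⊗_s L_g (sym. prod.), ord ≤ 2.
L = 64·x + (4 - 32·x + 128·x^2)·Dx + (-1 + 2·x - 16·x^2 + 32·x^3)·Dx^2  (order 2).
h: a_k = 0, 32, 64, -128/3, -256/3, 22016/15, 44032/15, -1349632/105, …
ICs: h(0) = 0, h′(0) = 32.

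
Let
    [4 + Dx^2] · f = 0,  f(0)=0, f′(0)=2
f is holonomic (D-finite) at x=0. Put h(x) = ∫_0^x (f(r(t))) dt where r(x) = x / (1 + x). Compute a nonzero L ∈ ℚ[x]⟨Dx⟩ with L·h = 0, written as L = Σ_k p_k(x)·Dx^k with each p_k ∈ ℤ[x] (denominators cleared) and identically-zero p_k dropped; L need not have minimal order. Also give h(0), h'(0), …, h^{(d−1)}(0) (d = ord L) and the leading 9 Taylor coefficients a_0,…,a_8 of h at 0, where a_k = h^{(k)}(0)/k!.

L = 4·Dx + (2 + 6·x + 6·x^2 + 2·x^3)·Dx^2 + (1 + 4·x + 6·x^2 + 4·x^3 + x^4)·Dx^3  (order 3).
h: a_k = 0, 0, 1, -2/3, 1/6, 2/5, -43/45, 10/7, -2209/1260, …
ICs: h(0) = 0, h′(0) = 0, h′′(0) = 2.

f: a_k = 0, 2, 0, -4/3, 0, 4/15, 0, -8/315, 0, …
h₀=f(r): pull back L_f along r ⇒ L₀.
h=∫₀ˣh₀: take L = L₀·Dx.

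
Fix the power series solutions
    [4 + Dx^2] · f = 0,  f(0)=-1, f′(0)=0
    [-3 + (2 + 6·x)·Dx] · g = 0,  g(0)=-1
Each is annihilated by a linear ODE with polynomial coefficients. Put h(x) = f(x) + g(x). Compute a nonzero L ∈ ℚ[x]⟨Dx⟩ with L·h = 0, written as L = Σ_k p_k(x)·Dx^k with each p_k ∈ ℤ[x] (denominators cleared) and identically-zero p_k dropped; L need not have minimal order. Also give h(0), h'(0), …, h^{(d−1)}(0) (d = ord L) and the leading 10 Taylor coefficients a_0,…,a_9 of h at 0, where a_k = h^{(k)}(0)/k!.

L = (-516 - 1152·x - 1728·x^2) + (56 + 936·x + 3456·x^2 + 3456·x^3)·Dx + (-129 - 288·x - 432·x^2)·Dx^2 + (14 + 234·x + 864·x^2 + 864·x^3)·Dx^3  (order 3).
h: a_k = -2, -3/2, 25/8, -27/16, 959/384, -1701/256, 693001/46080, -72171/2048, 886555199/10321920, -14073345/65536, …
ICs: h(0) = -2, h′(0) = -3/2, h′′(0) = 25/4.

f: a_k = -1, 0, 2, 0, -2/3, 0, 4/45, 0, -2/315, 0, …
g: a_k = -1, -3/2, 9/8, -27/16, 405/128, -1701/256, 15309/1024, -72171/2048, 2814669/32768, -14073345/65536, …
h₀=f+g: left-lcm gives L₀, ord ≤ 3.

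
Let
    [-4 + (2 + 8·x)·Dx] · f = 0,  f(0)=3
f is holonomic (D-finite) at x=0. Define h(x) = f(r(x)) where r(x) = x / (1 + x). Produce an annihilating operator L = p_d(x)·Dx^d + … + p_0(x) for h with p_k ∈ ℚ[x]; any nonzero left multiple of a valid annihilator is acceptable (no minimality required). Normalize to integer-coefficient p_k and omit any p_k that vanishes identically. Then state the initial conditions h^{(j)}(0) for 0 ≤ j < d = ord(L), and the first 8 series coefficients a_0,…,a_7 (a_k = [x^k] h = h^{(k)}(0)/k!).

L = -2 + (1 + 6·x + 5·x^2)·Dx  (order 1).
h: a_k = 3, 6, -12, 30, -90, 306, -1128, 4386, …
ICs: h(0) = 3.

f: a_k = 3, 6, -6, 12, -30, 84, -252, 792, …
L₀ from L_f via x↦r, Dx↦r'^{-1}Dx.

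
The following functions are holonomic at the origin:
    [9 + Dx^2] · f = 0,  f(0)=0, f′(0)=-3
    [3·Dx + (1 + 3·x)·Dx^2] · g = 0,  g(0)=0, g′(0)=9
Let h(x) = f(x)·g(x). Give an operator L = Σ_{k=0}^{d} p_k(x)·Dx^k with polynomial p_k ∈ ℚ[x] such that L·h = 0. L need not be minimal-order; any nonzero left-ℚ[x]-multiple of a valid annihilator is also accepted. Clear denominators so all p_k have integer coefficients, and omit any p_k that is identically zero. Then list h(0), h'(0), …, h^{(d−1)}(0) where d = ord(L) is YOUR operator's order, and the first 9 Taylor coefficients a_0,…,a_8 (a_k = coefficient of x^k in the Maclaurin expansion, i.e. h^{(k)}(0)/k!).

L = (-81 + 486·x + 4617·x^2 + 11664·x^3 + 8748·x^4) + (36 + 540·x + 1944·x^2 + 1944·x^3)·Dx + (180·x + 1134·x^2 + 2592·x^3 + 1944·x^4)·Dx^2 + (4 + 60·x + 216·x^2 + 216·x^3)·Dx^3 + (1 + 14·x + 69·x^2 + 144·x^3 + 108·x^4)·Dx^4  (order 4).
h: a_k = 0, 0, -27, 81/2, -81/2, 243/2, -2673/8, 67797/80, -247131/112, …
ICs: h(0) = 0, h′(0) = 0, h′′(0) = -54, h′′′(0) = 243.

f: a_k = 0, -3, 0, 9/2, 0, -81/40, 0, 243/560, 0, …
g: a_k = 0, 9, -27/2, 27, -243/4, 729/5, -729/2, 6561/7, -19683/8, …
Sym-product of L_f,L_g gives L₀ (≤ ord 4).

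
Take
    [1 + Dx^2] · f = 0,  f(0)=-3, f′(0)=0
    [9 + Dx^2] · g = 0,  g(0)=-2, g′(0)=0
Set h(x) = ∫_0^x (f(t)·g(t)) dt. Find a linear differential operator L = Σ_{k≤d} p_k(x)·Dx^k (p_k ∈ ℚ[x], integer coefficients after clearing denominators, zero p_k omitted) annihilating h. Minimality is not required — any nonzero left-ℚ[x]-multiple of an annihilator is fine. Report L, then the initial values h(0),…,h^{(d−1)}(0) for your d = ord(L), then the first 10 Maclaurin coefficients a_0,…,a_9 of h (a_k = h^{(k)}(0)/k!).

L = 64·Dx + 20·Dx^3 + Dx^5  (order 5).
h: a_k = 0, 6, 0, -10, 0, 34/5, 0, -52/21, 0, 514/945, …
ICs: h(0) = 0, h′(0) = 6, h′′(0) = 0, h′′′(0) = -60, h′′′′(0) = 0.

f: a_k = -3, 0, 3/2, 0, -1/8, 0, 1/240, 0, -1/13440, 0, …
g: a_k = -2, 0, 9, 0, -27/4, 0, 81/40, 0, -729/2240, 0, …
h₀=f·g: eliminate ⇒ L₀, order ≤ 2·2.
h=∫₀ˣh₀: take L = L₀·Dx.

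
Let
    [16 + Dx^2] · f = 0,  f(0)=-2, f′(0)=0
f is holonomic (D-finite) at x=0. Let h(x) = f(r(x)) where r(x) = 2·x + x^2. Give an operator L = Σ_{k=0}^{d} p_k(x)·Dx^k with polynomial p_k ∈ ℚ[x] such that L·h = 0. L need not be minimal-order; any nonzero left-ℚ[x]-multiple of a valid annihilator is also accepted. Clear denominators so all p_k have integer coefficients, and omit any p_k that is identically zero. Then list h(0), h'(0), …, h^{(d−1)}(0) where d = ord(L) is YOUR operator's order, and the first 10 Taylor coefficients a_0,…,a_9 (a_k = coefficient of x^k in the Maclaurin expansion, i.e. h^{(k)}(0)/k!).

f: a_k = -2, 0, 16, 0, -64/3, 0, 512/45, 0, -1024/315, 0, …
Change of var in L_f (x↦r) gives L₀.
L = (64 + 192·x + 192·x^2 + 64·x^3) - Dx + (1 + x)·Dx^2  (order 2).
h: a_k = -2, 0, 64, 64, -976/3, -2048/3, 9728/45, 30208/15, 591296/315, -475136/315, …
ICs: h(0) = -2, h′(0) = 0.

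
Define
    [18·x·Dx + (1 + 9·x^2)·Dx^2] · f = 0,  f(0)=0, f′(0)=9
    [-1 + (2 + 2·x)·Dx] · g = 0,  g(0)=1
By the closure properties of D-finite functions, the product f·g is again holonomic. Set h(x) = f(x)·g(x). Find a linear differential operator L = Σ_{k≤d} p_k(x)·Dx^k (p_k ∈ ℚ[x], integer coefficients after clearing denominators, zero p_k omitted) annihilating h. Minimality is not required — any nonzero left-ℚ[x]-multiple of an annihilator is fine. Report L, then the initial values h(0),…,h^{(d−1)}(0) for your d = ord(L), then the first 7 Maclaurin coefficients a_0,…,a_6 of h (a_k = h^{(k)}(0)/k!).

f: a_k = 0, 9, 0, -27, 0, 729/5, 0, …
g: a_k = 1, 1/2, -1/8, 1/16, -5/128, 7/256, -21/1024, …
Product ⇒ symmetric product L₀, ord ≤ 2.
L = (3 - 36·x - 9·x^2) + (-4 + 68·x + 108·x^2 + 36·x^3)·Dx + (4 + 8·x + 40·x^2 + 72·x^3 + 36·x^4)·Dx^2  (order 2).
h: a_k = 0, 9, 9/2, -225/8, -207/16, 95247/640, 91467/1280, …
ICs: h(0) = 0, h′(0) = 9.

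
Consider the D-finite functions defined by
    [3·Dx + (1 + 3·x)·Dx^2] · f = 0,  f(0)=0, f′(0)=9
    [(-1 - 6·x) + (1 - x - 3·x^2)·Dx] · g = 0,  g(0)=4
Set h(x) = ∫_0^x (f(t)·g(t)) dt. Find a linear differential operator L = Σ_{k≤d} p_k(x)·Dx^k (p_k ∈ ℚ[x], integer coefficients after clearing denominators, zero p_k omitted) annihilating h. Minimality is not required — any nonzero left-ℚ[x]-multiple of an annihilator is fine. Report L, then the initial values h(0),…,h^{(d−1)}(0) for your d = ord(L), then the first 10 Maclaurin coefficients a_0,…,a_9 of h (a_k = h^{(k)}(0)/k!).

L = (9 + 36·x)·Dx + (-1 + 21·x + 45·x^2)·Dx^2 + (-1 - 2·x + 6·x^2 + 9·x^3)·Dx^3  (order 3).
h: a_k = 0, 0, 18, -6, 99/2, -99/5, 1797/10, -3384/35, 220743/280, -43283/70, …
ICs: h(0) = 0, h′(0) = 0, h′′(0) = 36.

f: a_k = 0, 9, -27/2, 27, -243/4, 729/5, -729/2, 6561/7, -19683/8, 6561, …
g: a_k = 4, 4, 16, 28, 76, 160, 388, 868, 2032, 4636, …
Sym-product of L_f,L_g gives L₀ (≤ ord 2).
h=∫h₀ ⇒ L = L₀·Dx.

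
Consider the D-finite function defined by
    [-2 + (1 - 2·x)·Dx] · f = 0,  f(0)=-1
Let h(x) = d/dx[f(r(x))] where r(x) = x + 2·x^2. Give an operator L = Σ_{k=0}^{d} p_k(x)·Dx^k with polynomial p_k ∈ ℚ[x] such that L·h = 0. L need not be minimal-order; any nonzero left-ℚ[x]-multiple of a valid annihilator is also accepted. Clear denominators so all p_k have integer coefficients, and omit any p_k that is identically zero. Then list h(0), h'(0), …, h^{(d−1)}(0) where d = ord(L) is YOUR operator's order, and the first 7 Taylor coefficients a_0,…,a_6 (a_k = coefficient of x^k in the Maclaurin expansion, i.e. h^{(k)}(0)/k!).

f: a_k = -1, -2, -4, -8, -16, -32, -64, …
Substitute x→r, Dx→(1/r')Dx; clear ⇒ L₀.
Differentiate: ansatz ord ≤ ord L₀ ⇒ L.
L = (8 + 24·x + 48·x^2) + (-1 - 2·x + 12·x^2 + 16·x^3)·Dx  (order 1).
h: a_k = -2, -16, -72, -320, -1280, -4992, -18816, …
ICs: h(0) = -2.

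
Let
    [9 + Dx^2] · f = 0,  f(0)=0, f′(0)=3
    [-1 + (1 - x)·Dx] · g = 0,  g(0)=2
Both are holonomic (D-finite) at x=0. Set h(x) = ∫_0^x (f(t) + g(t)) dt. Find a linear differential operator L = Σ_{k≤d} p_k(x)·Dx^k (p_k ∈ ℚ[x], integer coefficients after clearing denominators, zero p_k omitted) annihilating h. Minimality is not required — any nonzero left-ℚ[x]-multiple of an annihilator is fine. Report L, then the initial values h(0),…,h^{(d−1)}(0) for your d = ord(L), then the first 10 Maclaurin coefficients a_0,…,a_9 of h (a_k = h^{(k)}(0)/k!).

L = (-135 + 162·x - 81·x^2)·Dx + (99 - 261·x + 243·x^2 - 81·x^3)·Dx^2 + (-15 + 18·x - 9·x^2)·Dx^3 + (11 - 29·x + 27·x^2 - 9·x^3)·Dx^4  (order 4).
h: a_k = 0, 2, 5/2, 2/3, -5/8, 2/5, 161/240, 2/7, 877/4480, 2/9, …
ICs: h(0) = 0, h′(0) = 2, h′′(0) = 5, h′′′(0) = 4.

f: a_k = 0, 3, 0, -9/2, 0, 81/40, 0, -243/560, 0, 243/4480, …
g: a_k = 2, 2, 2, 2, 2, 2, 2, 2, 2, 2, …
h₀=f+g: left-lcm gives L₀, ord ≤ 3.
h=∫₀ˣh₀: take L = L₀·Dx.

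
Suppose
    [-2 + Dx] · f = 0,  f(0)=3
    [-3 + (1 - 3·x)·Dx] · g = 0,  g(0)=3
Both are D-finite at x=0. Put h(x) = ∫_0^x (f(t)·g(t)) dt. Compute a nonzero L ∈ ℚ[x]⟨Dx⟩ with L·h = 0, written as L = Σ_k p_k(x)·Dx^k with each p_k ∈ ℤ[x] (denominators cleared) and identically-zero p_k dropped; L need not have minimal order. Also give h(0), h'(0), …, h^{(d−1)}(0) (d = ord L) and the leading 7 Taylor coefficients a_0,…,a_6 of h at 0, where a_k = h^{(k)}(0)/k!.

f: a_k = 3, 6, 6, 4, 2, 4/5, 4/15, …
g: a_k = 3, 9, 27, 81, 243, 729, 2187, …
f·g: L₀ = L_f ⊗_s L_g, ord ≤ 1·1.
Integrate: L := L₀·Dx.
L = (5 - 6·x)·Dx + (-1 + 3·x)·Dx^2  (order 2).
h: a_k = 0, 9, 45/2, 51, 471/4, 1419/5, 7099/10, …
ICs: h(0) = 0, h′(0) = 9.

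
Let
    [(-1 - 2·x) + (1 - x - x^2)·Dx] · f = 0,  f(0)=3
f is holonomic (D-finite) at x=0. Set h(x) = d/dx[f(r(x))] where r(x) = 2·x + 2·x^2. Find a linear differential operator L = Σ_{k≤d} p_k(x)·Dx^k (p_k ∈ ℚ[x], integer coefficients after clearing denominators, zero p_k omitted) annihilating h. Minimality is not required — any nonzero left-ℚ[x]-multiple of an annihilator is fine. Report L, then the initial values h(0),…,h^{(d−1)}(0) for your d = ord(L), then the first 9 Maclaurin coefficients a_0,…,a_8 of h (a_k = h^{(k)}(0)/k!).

L = (10 + 20·x + 60·x^2 + 80·x^3 + 40·x^4) + (-1 + 10·x^2 + 20·x^3 + 20·x^4 + 8·x^5)·Dx  (order 1).
h: a_k = 6, 60, 360, 1920, 9720, 47088, 221760, 1023360, 4648320, …
ICs: h(0) = 6.

f: a_k = 3, 3, 6, 9, 15, 24, 39, 63, 102, …
L₀ from L_f via x↦r, Dx↦r'^{-1}Dx.
Differentiate: ansatz ord ≤ ord L₀ ⇒ L.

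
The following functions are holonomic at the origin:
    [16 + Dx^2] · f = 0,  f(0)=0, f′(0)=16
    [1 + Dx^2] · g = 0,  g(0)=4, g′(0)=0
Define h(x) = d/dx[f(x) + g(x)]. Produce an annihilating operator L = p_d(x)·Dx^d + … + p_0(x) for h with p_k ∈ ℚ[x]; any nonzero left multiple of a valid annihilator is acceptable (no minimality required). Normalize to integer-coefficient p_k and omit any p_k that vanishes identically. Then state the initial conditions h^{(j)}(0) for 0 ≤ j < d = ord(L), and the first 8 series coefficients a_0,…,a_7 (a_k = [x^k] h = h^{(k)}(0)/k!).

f: a_k = 0, 16, 0, -128/3, 0, 512/15, 0, -4096/315, …
g: a_k = 4, 0, -2, 0, 1/6, 0, -1/180, 0, …
L₀ := lclm(L_f,L_g); ord L₀ ≤ 2+2.
Derive L from L₀ (diff closure).
L = 16 + 17·Dx^2 + Dx^4  (order 4).
h: a_k = 16, -4, -128, 2/3, 512/3, -1/30, -4096/45, 1/1260, …
ICs: h(0) = 16, h′(0) = -4, h′′(0) = -256, h′′′(0) = 4.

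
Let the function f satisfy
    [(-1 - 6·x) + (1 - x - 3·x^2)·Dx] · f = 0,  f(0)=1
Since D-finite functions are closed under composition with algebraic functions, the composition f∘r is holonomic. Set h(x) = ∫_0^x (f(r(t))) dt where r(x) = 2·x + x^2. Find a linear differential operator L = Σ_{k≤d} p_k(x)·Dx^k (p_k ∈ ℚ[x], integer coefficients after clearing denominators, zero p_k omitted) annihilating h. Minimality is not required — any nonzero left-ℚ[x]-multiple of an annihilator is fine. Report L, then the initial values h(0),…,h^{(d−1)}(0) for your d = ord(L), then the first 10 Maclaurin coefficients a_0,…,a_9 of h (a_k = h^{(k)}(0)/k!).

L = (2 + 26·x + 36·x^2 + 12·x^3)·Dx + (-1 + 2·x + 13·x^2 + 12·x^3 + 3·x^4)·Dx^2  (order 2).
h: a_k = 0, 1, 1, 17/3, 18, 392/5, 965/3, 9871/7, 6219, 252163/9, …
ICs: h(0) = 0, h′(0) = 1.

f: a_k = 1, 1, 4, 7, 19, 40, 97, 217, 508, 1159, …
Change of var in L_f (x↦r) gives L₀.
∫: right-multiply L₀ by Dx.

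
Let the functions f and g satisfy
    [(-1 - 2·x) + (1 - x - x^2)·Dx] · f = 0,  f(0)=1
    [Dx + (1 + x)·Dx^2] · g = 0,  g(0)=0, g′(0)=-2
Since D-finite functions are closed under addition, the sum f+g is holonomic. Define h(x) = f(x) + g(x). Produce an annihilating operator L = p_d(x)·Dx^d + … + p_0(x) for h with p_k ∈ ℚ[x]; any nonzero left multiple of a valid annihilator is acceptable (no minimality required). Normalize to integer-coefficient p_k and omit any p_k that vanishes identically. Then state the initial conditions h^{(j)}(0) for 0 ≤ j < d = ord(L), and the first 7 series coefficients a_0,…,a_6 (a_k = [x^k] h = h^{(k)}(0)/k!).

f: a_k = 1, 1, 2, 3, 5, 8, 13, …
g: a_k = 0, -2, 1, -2/3, 1/2, -2/5, 1/3, …
L₀ := lclm(L_f,L_g); ord L₀ ≤ 1+2.
L = (26 + 70·x + 76·x^2 + 36·x^3 + 12·x^4)·Dx + (16 + 84·x + 160·x^2 + 144·x^3 + 74·x^4 + 20·x^5)·Dx^2 + (-5 - 11·x + x^2 + 23·x^3 + 29·x^4 + 17·x^5 + 4·x^6)·Dx^3  (order 3).
h: a_k = 1, -1, 3, 7/3, 11/2, 38/5, 40/3, …
ICs: h(0) = 1, h′(0) = -1, h′′(0) = 6.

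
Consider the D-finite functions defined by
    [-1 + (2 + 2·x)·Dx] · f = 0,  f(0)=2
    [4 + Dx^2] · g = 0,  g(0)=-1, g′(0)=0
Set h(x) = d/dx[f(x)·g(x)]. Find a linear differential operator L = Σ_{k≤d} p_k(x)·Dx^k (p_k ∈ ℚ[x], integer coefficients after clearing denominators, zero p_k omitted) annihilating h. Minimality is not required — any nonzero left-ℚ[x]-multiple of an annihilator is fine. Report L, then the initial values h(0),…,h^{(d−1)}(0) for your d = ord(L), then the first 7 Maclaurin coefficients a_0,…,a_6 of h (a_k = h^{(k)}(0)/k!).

L = (413 + 1344·x + 1696·x^2 + 1024·x^3 + 256·x^4) + (-52 - 180·x - 192·x^2 - 64·x^3)·Dx + (76 + 280·x + 396·x^2 + 256·x^3 + 64·x^4)·Dx^2  (order 2).
h: a_k = -1, 17/2, 45/8, -337/48, -905/384, 5281/3840, 26677/46080, …
ICs: h(0) = -1, h′(0) = 17/2.

f: a_k = 2, 1, -1/4, 1/8, -5/64, 7/128, -21/512, …
g: a_k = -1, 0, 2, 0, -2/3, 0, 4/45, …
Sym-product of L_f,L_g gives L₀ (≤ ord 2).
h₀' ⇒ L via d/dx closure of L₀.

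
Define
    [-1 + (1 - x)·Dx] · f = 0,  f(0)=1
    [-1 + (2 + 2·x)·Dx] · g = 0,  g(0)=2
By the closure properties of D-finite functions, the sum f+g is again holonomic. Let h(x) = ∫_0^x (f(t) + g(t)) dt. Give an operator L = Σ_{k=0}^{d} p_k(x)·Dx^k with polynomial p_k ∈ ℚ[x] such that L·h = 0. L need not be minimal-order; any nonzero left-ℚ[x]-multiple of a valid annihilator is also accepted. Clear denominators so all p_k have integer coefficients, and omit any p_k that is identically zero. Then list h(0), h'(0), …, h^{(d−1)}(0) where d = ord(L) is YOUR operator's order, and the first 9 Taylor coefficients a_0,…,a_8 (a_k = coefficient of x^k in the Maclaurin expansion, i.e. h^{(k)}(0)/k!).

L = (-5 - 3·x)·Dx + (9 + 14·x + 9·x^2)·Dx^2 + (-2 - 6·x + 2·x^2 + 6·x^3)·Dx^3  (order 3).
h: a_k = 0, 3, 1, 1/4, 9/32, 59/320, 45/256, 491/3584, 1057/8192, …
ICs: h(0) = 0, h′(0) = 3, h′′(0) = 2.

f: a_k = 1, 1, 1, 1, 1, 1, 1, 1, 1, …
g: a_k = 2, 1, -1/4, 1/8, -5/64, 7/128, -21/512, 33/1024, -429/16384, …
L₀ := lclm(L_f,L_g); ord L₀ ≤ 1+1.
h=∫h₀ ⇒ L = L₀·Dx.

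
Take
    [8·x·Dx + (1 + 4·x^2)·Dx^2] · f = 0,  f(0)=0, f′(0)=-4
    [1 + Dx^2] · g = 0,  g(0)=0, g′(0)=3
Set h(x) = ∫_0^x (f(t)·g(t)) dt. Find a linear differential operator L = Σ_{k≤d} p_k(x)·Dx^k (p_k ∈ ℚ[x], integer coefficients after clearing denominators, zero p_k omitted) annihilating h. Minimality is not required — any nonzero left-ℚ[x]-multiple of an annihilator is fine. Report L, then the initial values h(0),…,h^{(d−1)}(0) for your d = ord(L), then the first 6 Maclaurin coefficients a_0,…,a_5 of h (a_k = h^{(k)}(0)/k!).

L = (85 + 944·x^2 + 416·x^4 + 256·x^6 + 256·x^8)·Dx + (144·x + 704·x^3 + 768·x^5 + 1024·x^7)·Dx^2 + (90 + 992·x^2 + 576·x^4 + 512·x^6 + 512·x^8)·Dx^3 + (144·x + 704·x^3 + 768·x^5 + 1024·x^7)·Dx^4 + (5 + 48·x^2 + 160·x^4 + 256·x^6 + 256·x^8)·Dx^5  (order 5).
h: a_k = 0, 0, 0, -4, 0, 18/5, …
ICs: h(0) = 0, h′(0) = 0, h′′(0) = 0, h′′′(0) = -24, h′′′′(0) = 0.

f: a_k = 0, -4, 0, 16/3, 0, -64/5, …
g: a_k = 0, 3, 0, -1/2, 0, 1/40, …
Product ⇒ symmetric product L₀, ord ≤ 4.
h=∫₀ˣh₀: take L = L₀·Dx.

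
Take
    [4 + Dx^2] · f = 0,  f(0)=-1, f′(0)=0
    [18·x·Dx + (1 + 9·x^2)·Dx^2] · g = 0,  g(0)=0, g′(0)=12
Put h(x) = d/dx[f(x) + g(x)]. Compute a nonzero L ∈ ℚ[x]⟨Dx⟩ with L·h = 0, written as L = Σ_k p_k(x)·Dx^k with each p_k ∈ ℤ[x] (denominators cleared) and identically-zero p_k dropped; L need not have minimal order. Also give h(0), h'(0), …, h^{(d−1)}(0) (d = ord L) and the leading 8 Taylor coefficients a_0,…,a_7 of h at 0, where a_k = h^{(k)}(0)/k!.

L = (-3744·x + 37584·x^3 + 11664·x^5) + (-28 + 864·x^2 + 10692·x^4 + 5832·x^6)·Dx + (-936·x + 9396·x^3 + 2916·x^5)·Dx^2 + (-7 + 216·x^2 + 2673·x^4 + 1458·x^6)·Dx^3  (order 3).
h: a_k = 12, 4, -108, -8/3, 972, 8/15, -8748, -16/315, …
ICs: h(0) = 12, h′(0) = 4, h′′(0) = -216.

f: a_k = -1, 0, 2, 0, -2/3, 0, 4/45, 0, …
g: a_k = 0, 12, 0, -36, 0, 972/5, 0, -8748/7, …
L₀ := lclm(L_f,L_g); ord L₀ ≤ 2+2.
h₀' ⇒ L via d/dx closure of L₀.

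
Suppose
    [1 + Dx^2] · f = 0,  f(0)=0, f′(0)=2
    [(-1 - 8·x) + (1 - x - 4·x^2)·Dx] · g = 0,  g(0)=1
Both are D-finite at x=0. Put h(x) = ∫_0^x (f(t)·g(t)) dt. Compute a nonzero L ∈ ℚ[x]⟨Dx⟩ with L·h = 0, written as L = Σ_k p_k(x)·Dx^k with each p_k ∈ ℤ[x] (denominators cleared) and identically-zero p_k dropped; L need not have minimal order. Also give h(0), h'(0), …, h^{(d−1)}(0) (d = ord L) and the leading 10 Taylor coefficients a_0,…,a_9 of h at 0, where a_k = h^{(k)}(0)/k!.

f: a_k = 0, 2, 0, -1/3, 0, 1/60, 0, -1/2520, 0, 1/181440, …
g: a_k = 1, 1, 5, 9, 29, 65, 181, 441, 1165, 2929, …
f·g: L₀ = L_f ⊗_s L_g, ord ≤ 2·1.
∫: right-multiply L₀ by Dx.
L = (7 + x + 4·x^2)·Dx + (2 + 16·x)·Dx^2 + (-1 + x + 4·x^2)·Dx^3  (order 3).
h: a_k = 0, 0, 1, 2/3, 29/12, 53/15, 1127/120, 7621/420, 888089/20160, 2168417/22680, …
ICs: h(0) = 0, h′(0) = 0, h′′(0) = 2.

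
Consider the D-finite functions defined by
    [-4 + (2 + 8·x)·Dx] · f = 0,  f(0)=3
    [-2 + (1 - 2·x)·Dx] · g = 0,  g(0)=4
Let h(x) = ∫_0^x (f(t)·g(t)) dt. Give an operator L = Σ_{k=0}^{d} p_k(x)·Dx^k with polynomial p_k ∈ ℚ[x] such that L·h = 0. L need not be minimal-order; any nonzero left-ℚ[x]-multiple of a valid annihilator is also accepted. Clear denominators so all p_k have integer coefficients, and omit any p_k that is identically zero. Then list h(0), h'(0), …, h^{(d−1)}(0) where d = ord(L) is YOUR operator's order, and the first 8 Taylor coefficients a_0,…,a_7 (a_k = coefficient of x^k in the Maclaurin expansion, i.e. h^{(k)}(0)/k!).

f: a_k = 3, 6, -6, 12, -30, 84, -252, 792, …
g: a_k = 4, 8, 16, 32, 64, 128, 256, 512, …
Product ⇒ symmetric product L₀, ord ≤ 1.
h=∫₀ˣh₀: take L = L₀·Dx.
L = (4 + 4·x)·Dx + (-1 - 2·x + 8·x^2)·Dx^2  (order 2).
h: a_k = 0, 12, 24, 24, 48, 264/5, 144, 720/7, …
ICs: h(0) = 0, h′(0) = 12.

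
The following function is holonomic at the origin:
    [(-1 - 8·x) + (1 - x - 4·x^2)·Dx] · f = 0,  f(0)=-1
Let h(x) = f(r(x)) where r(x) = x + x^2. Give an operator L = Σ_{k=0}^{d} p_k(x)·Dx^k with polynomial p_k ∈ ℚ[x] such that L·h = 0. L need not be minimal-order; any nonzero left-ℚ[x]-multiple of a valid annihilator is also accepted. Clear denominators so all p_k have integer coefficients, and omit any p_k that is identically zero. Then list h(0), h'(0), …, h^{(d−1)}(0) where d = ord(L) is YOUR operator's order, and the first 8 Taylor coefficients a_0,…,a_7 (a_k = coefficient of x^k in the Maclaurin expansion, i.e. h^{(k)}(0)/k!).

L = (1 + 10·x + 24·x^2 + 16·x^3) + (-1 + x + 5·x^2 + 8·x^3 + 4·x^4)·Dx  (order 1).
h: a_k = -1, -1, -6, -19, -61, -208, -689, -2293, …
ICs: h(0) = -1.

f: a_k = -1, -1, -5, -9, -29, -65, -181, -441, …
f∘r: x↦r, Dx↦Dx/r' in L_f ⇒ L₀.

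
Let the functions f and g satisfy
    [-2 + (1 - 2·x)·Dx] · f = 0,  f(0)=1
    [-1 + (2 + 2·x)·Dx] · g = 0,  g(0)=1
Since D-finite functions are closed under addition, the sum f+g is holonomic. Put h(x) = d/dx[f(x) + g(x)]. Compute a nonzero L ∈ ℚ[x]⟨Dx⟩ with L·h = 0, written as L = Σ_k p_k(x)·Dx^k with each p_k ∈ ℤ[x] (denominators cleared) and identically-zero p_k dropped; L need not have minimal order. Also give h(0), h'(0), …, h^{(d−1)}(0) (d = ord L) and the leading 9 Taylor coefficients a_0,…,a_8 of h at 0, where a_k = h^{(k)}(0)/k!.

f: a_k = 1, 2, 4, 8, 16, 32, 64, 128, 256, …
g: a_k = 1, 1/2, -1/8, 1/16, -5/128, 7/256, -21/1024, 33/2048, -429/32768, …
Sum ⇒ L₀ = lclm(L_f,L_g) in ℚ(x)⟨Dx⟩.
Derive L from L₀ (diff closure).
L = (-20 - 8·x) + (-31 - 68·x - 28·x^2)·Dx + (6 - 2·x - 16·x^2 - 8·x^3)·Dx^2  (order 2).
h: a_k = 5/2, 31/4, 387/16, 2043/32, 40995/256, 196545/512, 1835239/2048, 8388179/4096, 301996323/65536, …
ICs: h(0) = 5/2, h′(0) = 31/4.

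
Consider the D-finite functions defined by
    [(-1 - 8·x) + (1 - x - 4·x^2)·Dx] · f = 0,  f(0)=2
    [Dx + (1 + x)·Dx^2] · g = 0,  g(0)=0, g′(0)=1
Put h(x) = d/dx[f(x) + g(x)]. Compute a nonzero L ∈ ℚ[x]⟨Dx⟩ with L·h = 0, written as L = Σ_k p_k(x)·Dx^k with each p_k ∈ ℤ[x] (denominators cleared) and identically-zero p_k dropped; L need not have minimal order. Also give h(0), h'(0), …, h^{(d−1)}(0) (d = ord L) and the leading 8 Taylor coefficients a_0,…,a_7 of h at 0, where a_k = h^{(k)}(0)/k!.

f: a_k = 2, 2, 10, 18, 58, 130, 362, 882, …
g: a_k = 0, 1, -1/2, 1/3, -1/4, 1/5, -1/6, 1/7, …
Sum ⇒ L₀ = lclm(L_f,L_g) in ℚ(x)⟨Dx⟩.
Differentiate: ansatz ord ≤ ord L₀ ⇒ L.
L = (74 + 562·x + 1120·x^2 + 1728·x^3 + 768·x^4) + (52 + 576·x + 1636·x^2 + 3264·x^3 + 3488·x^4 + 1280·x^5)·Dx + (-11 - 41·x - 53·x^2 + 185·x^3 + 704·x^4 + 752·x^5 + 256·x^6)·Dx^2  (order 2).
h: a_k = 3, 19, 55, 231, 651, 2171, 6175, 18639, …
ICs: h(0) = 3, h′(0) = 19.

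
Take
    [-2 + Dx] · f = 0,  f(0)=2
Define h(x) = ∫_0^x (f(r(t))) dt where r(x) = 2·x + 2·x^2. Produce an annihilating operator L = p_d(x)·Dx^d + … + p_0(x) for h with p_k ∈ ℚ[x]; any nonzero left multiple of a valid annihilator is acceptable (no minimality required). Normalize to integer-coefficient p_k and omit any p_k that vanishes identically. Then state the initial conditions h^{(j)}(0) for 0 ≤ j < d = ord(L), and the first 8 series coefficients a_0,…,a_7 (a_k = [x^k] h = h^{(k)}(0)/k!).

L = (-4 - 8·x)·Dx + Dx^2  (order 2).
h: a_k = 0, 2, 4, 8, 40/3, 304/15, 416/15, 11072/315, …
ICs: h(0) = 0, h′(0) = 2.

f: a_k = 2, 4, 4, 8/3, 4/3, 8/15, 8/45, 16/315, …
Substitute x→r, Dx→(1/r')Dx; clear ⇒ L₀.
h=∫₀ˣh₀: take L = L₀·Dx.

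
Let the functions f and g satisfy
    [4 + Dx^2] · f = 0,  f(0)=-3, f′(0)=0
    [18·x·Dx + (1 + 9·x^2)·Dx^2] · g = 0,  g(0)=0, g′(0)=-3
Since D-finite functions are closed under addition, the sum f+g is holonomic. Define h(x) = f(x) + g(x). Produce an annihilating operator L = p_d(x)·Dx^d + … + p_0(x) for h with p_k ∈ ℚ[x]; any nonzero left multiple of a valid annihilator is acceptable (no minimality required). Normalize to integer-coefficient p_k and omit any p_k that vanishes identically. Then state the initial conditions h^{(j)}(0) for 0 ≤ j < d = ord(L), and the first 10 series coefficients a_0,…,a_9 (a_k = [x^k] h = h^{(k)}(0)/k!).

f: a_k = -3, 0, 6, 0, -2, 0, 4/15, 0, -2/105, 0, …
g: a_k = 0, -3, 0, 9, 0, -243/5, 0, 2187/7, 0, -2187, …
Weyl lclm of L_f,L_g ⇒ L₀ (ord ≤ 4).
L = (-3744·x + 37584·x^3 + 11664·x^5)·Dx + (-28 + 864·x^2 + 10692·x^4 + 5832·x^6)·Dx^2 + (-936·x + 9396·x^3 + 2916·x^5)·Dx^3 + (-7 + 216·x^2 + 2673·x^4 + 1458·x^6)·Dx^4  (order 4).
h: a_k = -3, -3, 6, 9, -2, -243/5, 4/15, 2187/7, -2/105, -2187, …
ICs: h(0) = -3, h′(0) = -3, h′′(0) = 12, h′′′(0) = 54.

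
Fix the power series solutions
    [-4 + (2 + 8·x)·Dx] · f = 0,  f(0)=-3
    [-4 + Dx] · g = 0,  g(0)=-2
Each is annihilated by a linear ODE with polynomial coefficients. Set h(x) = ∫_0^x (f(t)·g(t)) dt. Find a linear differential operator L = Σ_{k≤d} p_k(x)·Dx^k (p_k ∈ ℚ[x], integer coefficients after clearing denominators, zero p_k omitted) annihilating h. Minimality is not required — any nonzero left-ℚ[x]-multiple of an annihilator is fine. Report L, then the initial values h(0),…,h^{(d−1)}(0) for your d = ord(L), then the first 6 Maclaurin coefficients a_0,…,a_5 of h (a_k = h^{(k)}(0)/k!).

L = (-6 - 16·x)·Dx + (1 + 4·x)·Dx^2  (order 2).
h: a_k = 0, 6, 18, 28, 34, 132/5, …
ICs: h(0) = 0, h′(0) = 6.

f: a_k = -3, -6, 6, -12, 30, -84, …
g: a_k = -2, -8, -16, -64/3, -64/3, -256/15, …
f·g: L₀ = L_f ⊗_s L_g, ord ≤ 1·1.
∫: right-multiply L₀ by Dx.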